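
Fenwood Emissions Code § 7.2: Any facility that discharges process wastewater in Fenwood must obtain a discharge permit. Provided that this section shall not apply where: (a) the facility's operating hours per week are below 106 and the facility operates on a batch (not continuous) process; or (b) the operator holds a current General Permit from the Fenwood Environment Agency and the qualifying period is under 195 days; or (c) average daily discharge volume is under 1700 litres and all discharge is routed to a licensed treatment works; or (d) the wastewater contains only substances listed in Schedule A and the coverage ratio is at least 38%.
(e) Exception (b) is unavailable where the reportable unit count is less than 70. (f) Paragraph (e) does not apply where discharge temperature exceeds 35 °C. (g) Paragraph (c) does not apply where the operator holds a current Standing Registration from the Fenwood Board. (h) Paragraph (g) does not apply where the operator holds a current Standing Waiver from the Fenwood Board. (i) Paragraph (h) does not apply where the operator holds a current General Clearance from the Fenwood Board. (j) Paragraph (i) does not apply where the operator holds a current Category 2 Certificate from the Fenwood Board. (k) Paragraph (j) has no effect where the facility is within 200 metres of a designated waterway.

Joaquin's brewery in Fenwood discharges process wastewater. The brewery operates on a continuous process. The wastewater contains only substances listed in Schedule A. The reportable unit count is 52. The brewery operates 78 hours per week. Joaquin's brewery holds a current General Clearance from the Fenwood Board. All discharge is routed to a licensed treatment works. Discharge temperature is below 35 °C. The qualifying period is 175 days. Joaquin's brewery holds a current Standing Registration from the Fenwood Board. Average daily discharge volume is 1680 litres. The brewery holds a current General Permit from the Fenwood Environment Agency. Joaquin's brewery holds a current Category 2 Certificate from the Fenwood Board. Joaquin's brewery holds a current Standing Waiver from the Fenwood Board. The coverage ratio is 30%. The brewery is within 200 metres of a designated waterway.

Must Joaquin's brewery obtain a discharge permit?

Exception (a) requires that the facility operates on a batch (not continuous) process; but the facility operates on a continuous process, so (a) is unavailable.
Exception (b): a current General Permit is held; the qualifying period is 175 days, under the 195 days limit — every condition holds. Turning to paragraphs (e)–(f): (e) is triggered — the reportable unit count is 52, less than the 70 limit. (f), which would lift (e), is not engaged — discharge temperature is below 35 °C. (b) is therefore removed.
All of (c)'s requirements are met (average daily discharge volume is 1680 litres, under the 1700 litres limit; discharge is routed to a licensed treatment works). But applying paragraphs (g)–(k): (g) applies — a current Standing Registration is held. (h) would limit (g) — a current Standing Waiver is held — but (i) sets (h) aside: (i) operates against (h): a current General Clearance is held. (j) applies (a current Category 2 Certificate is held), but is overridden by (k): (k) operates against (j): the brewery is within 200 m of a designated waterway. Exception (c) does not apply.
Exception (d) does not apply: the coverage ratio is 30%, short of 38%.
No exception applies. The general rule governs.

Yes — Joaquin's brewery must obtain a discharge permit.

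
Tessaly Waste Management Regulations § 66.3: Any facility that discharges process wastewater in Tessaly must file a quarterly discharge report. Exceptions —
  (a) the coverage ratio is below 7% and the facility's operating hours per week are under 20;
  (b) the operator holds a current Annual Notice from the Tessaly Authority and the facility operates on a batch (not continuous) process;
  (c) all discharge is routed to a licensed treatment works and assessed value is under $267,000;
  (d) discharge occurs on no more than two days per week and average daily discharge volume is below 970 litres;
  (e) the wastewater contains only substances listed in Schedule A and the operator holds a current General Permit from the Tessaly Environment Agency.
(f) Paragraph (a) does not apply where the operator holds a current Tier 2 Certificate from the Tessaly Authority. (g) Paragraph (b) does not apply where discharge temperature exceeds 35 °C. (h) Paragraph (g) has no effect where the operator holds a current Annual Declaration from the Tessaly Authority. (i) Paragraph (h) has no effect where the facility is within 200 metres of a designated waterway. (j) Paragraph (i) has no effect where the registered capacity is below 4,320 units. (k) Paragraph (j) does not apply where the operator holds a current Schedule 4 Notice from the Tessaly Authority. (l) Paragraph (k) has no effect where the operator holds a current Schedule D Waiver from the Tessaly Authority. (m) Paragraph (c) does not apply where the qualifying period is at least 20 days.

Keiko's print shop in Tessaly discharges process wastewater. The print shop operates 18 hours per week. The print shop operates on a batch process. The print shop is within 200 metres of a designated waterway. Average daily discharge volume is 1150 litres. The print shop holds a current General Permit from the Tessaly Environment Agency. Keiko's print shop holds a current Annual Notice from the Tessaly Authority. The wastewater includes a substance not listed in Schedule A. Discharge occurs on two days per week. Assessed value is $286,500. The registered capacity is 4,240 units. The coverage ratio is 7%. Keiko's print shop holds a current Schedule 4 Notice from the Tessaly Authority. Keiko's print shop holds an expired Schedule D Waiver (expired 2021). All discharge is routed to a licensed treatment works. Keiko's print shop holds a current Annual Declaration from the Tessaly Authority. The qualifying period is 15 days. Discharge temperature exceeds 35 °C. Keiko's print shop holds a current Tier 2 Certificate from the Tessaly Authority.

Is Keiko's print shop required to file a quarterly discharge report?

Exception (a) fails — the coverage ratio is 7%, not below 7%.
Exception (b)'s conditions are all satisfied: a current Annual Notice is held; the facility operates on a batch process. Turning to paragraphs (g)–(l): (g) operates against (b): discharge temperature exceeds 35 °C. (h) is triggered (a current Annual Declaration is held), but is itself disapplied by (i): (i) applies — the print shop is within 200 m of a designated waterway. (j) is engaged (the registered capacity is 4,240 units, below the 4,320 units limit), but is overridden by (k): (k) operates against (j): a current Schedule 4 Notice is held. (l), which would lift (k), is inapplicable — the Schedule D Waiver is not current. (b) is therefore removed.
Exception (c) fails — assessed value is $286,500, not under $267,000.
Exception (d) does not apply: average daily discharge volume is 1150 litres, not below 970 litres.
Exception (e) requires that the wastewater contains only substances listed in Schedule A; but the wastewater includes a non-Schedule-A substance, so (e) is unavailable.
None of the exceptions is available; § 66.3 applies in full.

Yes — Keiko's print shop must file a quarterly discharge report.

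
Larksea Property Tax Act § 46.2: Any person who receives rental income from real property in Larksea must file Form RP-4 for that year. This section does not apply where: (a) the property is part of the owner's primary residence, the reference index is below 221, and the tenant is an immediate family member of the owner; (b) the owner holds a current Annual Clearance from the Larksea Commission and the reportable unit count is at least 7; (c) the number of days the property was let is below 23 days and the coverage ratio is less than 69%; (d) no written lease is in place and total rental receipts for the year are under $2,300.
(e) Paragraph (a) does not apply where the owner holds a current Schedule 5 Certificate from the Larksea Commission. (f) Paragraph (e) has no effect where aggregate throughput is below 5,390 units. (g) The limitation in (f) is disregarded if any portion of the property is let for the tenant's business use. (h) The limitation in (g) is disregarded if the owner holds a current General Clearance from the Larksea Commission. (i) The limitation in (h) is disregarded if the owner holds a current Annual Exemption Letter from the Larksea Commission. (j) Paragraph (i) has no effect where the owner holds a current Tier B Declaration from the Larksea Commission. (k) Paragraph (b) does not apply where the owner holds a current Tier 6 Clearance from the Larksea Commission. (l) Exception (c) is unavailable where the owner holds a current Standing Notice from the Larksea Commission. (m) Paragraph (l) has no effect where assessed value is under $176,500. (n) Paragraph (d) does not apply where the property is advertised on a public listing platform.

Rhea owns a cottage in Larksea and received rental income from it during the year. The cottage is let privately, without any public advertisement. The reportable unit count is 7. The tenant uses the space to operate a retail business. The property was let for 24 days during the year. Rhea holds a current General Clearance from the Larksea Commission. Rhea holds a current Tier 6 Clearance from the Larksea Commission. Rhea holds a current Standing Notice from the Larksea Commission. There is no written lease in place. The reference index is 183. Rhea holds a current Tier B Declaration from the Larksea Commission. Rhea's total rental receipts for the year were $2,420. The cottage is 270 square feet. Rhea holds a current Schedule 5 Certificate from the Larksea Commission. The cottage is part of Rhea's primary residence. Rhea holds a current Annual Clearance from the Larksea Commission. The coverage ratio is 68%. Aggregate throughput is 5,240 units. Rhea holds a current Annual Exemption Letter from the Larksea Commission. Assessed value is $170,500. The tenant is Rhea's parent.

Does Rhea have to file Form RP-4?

No — exception (a) applies; Rhea is not required to file Form RP-4.

Exception (a): the cottage is part of the primary residence; the reference index is 183, below the 221 limit; the tenant is an immediate family member — every condition holds. Applying paragraphs (e)–(j): (e) would limit (a) — a current Schedule 5 Certificate is held — but (f) sets (e) aside: (f) is triggered — aggregate throughput is 5,240 units, below the 5,390 units limit. (g) operates (the space is let for business use), but is itself disapplied by (h): (h) applies — a current General Clearance is held. (i) would limit (h) — a current Annual Exemption Letter is held — but (j) sets (i) aside: (j) operates against (i): a current Tier B Declaration is held. So (a) applies.
Exception (b) is satisfied on its face — a current Annual Clearance is held; the reportable unit count is 7, meeting the 7 threshold. However, paragraph (k) must be considered: (k) is triggered — a current Tier 6 Clearance is held. (b) is therefore removed.
Exception (c) does not apply: the number of days the property was let is 24 days, not below 23 days.
Exception (d) does not apply: total rental receipts for the year are $2,420, not under $2,300.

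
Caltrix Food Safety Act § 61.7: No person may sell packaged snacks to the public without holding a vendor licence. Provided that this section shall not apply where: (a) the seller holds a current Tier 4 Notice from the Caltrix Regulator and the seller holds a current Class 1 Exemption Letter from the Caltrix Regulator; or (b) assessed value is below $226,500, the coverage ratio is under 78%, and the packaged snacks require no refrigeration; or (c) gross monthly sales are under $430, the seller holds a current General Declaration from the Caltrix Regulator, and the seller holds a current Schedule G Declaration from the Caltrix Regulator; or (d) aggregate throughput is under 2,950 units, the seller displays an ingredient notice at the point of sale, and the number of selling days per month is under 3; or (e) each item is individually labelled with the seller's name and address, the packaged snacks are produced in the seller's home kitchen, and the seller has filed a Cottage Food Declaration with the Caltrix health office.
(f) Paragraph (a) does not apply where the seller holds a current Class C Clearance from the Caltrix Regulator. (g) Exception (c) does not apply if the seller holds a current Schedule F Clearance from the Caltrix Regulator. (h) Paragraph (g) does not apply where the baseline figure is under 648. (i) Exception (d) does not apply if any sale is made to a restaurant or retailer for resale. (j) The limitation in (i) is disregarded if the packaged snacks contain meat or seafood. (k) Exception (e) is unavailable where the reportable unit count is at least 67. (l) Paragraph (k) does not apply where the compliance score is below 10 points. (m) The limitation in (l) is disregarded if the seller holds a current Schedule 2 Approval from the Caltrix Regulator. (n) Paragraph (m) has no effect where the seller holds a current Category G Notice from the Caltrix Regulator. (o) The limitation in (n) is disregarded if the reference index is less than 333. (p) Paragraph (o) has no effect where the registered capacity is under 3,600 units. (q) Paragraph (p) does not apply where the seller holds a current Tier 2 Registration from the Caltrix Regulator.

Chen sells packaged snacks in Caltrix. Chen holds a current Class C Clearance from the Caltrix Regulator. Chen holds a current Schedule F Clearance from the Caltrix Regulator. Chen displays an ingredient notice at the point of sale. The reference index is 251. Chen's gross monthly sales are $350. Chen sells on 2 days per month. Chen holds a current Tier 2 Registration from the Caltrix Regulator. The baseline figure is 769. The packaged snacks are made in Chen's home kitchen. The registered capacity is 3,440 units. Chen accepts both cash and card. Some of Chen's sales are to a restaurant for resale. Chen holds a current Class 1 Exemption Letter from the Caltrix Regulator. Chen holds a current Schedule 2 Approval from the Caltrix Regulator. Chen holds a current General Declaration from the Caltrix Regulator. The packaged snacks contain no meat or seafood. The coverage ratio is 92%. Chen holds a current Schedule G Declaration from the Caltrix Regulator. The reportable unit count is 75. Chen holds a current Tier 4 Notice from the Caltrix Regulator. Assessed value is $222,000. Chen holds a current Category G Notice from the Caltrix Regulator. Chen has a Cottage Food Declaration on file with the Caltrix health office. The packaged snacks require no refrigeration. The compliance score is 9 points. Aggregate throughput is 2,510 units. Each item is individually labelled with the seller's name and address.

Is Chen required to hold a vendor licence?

Yes — Chen must hold a vendor licence.

All of (a)'s requirements are met (a current Tier 4 Notice is held; a current Class 1 Exemption Letter is held). But applying paragraph (f): (f) operates against (a): a current Class C Clearance is held. So (a) is unavailable.
Exception (b) does not apply: the coverage ratio is 92%, not under 78%.
All of (c)'s requirements are met (gross monthly sales are $350, under the $430 limit; a current General Declaration is held; a current Schedule G Declaration is held). But applying paragraphs (g)–(h): (g) operates against (c): a current Schedule F Clearance is held. (h) does not operate here (the baseline figure is 769, not under 648), so (g) stands. (c) is therefore removed.
Exception (d) is satisfied on its face — aggregate throughput is 2,510 units, under the 2,950 units limit; an ingredient notice is displayed; the number of selling days per month is 2, under the 3 limit. Turning to paragraphs (i)–(j): (i) operates against (d): some sales are to a restaurant for resale. (j) is inapplicable (the packaged snacks contain no meat or seafood), so (i) stands. Exception (d) does not apply.
Exception (e)'s conditions are all satisfied: items are individually labelled; the packaged snacks are home-kitchen produced; a Cottage Food Declaration is on file. However, paragraphs (k)–(q) must be considered: (k) operates against (e): the reportable unit count is 75, meeting the 67 threshold. (l) would limit (k) — the compliance score is 9 points, below the 10 points limit — but (m) sets (l) aside: (m) operates against (l): a current Schedule 2 Approval is held. (n) would limit (m) — a current Category G Notice is held — but (o) sets (n) aside: (o) is engaged — the reference index is 251, less than the 333 limit. (p) is engaged (the registered capacity is 3,440 units, under the 3,600 units limit), but is displaced by (q): (q) is engaged — a current Tier 2 Registration is held. So (e) is unavailable.
No exception applies. The general rule governs.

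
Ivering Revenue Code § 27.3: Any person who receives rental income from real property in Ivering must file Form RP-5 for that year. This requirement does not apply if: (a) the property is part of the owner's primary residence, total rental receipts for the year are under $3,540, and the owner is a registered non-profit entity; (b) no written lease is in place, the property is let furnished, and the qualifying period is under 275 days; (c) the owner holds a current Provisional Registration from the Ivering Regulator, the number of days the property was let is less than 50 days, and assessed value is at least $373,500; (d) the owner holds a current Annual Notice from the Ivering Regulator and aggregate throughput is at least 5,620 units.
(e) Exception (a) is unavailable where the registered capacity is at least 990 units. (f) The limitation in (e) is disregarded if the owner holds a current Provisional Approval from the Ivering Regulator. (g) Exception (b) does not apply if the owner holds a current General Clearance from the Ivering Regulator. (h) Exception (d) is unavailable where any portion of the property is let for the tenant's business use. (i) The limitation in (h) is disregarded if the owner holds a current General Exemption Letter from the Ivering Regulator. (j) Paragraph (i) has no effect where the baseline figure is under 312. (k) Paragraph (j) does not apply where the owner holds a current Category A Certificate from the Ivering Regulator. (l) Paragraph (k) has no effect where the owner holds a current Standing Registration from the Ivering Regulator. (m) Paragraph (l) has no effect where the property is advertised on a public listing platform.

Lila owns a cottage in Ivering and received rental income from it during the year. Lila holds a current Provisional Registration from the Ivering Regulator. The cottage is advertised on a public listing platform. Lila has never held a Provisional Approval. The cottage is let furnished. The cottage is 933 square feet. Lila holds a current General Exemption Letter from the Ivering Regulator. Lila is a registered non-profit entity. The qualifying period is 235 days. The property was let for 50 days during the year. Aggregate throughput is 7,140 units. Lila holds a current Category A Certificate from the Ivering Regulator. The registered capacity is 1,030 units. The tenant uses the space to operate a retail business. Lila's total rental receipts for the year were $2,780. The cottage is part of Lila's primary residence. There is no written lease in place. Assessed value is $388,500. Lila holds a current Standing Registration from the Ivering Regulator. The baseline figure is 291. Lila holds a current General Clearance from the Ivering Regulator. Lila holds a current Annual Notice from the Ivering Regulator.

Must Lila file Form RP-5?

No — exception (d) applies; Lila is not required to file Form RP-5.

All of (a)'s requirements are met (the cottage is part of the primary residence; total rental receipts for the year are $2,780, under the $3,540 limit; Lila is a registered non-profit). Turning to paragraphs (e)–(f): (e) operates against (a): the registered capacity is 1,030 units, meeting the 990 units threshold. (f) is not engaged (the Provisional Approval is not current), so (e) stands. Exception (a) does not apply.
All of (b)'s requirements are met (there is no written lease; the property is let furnished; the qualifying period is 235 days, under the 275 days limit). But applying paragraph (g): (g) operates — a current General Clearance is held. (b) is therefore removed.
Exception (c) fails — the number of days the property was let is 50 days, not less than 50 days.
Exception (d)'s conditions are all satisfied: a current Annual Notice is held; aggregate throughput is 7,140 units, meeting the 5,620 units threshold. Under paragraphs (h)–(m): (h) applies (the space is let for business use), but is itself disapplied by (i): (i) is engaged — a current General Exemption Letter is held. (j) is triggered (the baseline figure is 291, under the 312 limit), but yields to (k): (k) operates — a current Category A Certificate is held. (l) applies (a current Standing Registration is held), but is displaced by (m): (m) operates against (l): the property is publicly advertised. Exception (d) stands.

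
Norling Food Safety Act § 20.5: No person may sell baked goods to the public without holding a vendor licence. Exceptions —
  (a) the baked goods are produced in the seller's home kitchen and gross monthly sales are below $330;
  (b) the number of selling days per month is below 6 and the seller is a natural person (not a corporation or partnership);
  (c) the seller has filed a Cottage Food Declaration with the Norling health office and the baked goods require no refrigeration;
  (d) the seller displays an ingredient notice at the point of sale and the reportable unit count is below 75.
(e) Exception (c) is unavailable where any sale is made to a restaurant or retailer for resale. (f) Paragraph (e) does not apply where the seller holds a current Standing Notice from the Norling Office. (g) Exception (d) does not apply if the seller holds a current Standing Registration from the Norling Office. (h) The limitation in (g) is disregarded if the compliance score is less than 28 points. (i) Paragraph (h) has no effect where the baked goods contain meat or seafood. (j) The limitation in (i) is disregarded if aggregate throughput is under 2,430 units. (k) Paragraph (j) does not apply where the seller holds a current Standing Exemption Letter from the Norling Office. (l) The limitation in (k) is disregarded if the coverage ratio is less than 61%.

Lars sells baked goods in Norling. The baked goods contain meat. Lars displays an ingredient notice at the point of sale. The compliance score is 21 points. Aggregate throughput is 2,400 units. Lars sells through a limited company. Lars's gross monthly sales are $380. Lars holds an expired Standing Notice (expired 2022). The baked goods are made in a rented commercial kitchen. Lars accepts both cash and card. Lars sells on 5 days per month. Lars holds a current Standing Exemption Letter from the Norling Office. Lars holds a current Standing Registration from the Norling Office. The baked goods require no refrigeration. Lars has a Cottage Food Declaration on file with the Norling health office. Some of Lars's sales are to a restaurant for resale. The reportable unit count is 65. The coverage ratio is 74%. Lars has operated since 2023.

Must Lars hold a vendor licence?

Yes — Lars must hold a vendor licence.

Exception (a) fails — the baked goods are made in a commercial kitchen, not a home kitchen.
Exception (b) does not apply: the seller operates through a limited company.
Exception (c) is satisfied on its face — a Cottage Food Declaration is on file; the baked goods are shelf-stable. Turning to paragraphs (e)–(f): (e) operates — some sales are to a restaurant for resale. (f), which would lift (e), is not triggered — there is no Standing Notice in force. (c) is therefore removed.
Exception (d) is satisfied on its face — an ingredient notice is displayed; the reportable unit count is 65, below the 75 limit. But applying paragraphs (g)–(l): (g) applies — a current Standing Registration is held. (h) operates (the compliance score is 21 points, less than the 28 points limit), but is set aside by (i): (i) operates against (h): the baked goods contain meat. (j) applies (aggregate throughput is 2,400 units, under the 2,430 units limit), but is itself disapplied by (k): (k) operates — a current Standing Exemption Letter is held. (l) is not triggered (the coverage ratio is 74%, not less than 61%), so (k) stands. So (d) is unavailable.
No exception displaces § 20.5.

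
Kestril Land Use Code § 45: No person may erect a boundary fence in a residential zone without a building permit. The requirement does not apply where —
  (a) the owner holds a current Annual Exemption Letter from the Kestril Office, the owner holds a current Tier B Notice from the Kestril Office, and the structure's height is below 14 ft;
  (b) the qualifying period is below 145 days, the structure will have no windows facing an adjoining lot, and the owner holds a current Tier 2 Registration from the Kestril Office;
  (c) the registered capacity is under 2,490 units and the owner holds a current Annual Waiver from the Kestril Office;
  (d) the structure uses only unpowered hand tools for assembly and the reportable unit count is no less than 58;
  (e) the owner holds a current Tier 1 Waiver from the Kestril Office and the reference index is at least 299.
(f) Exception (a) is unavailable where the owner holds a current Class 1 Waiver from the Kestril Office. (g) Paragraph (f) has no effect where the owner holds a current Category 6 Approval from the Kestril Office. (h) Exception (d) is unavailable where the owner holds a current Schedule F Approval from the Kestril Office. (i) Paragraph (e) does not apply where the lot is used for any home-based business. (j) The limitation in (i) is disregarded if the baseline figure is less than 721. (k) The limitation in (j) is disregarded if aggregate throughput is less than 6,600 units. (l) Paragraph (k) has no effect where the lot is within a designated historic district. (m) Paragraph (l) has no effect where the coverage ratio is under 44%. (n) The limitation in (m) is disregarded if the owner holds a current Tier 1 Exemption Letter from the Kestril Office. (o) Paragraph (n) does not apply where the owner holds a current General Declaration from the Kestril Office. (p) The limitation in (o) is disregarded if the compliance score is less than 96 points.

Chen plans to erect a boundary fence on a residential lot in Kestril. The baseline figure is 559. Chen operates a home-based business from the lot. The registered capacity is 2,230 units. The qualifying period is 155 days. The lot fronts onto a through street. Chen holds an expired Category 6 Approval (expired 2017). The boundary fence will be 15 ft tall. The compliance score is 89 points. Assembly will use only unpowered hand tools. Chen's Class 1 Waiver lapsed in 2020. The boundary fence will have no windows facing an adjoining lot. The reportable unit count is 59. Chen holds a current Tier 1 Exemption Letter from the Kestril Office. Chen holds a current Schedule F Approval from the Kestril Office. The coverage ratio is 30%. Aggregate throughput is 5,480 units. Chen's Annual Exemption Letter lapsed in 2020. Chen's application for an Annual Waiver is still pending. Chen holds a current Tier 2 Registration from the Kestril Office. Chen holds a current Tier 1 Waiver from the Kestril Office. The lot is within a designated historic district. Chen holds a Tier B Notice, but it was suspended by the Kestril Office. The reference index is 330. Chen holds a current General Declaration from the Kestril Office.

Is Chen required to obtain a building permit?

Exception (a) does not apply: no current Annual Exemption Letter is held.
Exception (b) requires that the qualifying period is below 145 days; but the qualifying period is 155 days, not below 145 days, so (b) is unavailable.
Exception (c) requires that the owner holds a current Annual Waiver from the Kestril Office; but no current Annual Waiver is held, so (c) is unavailable.
Exception (d)'s conditions are all satisfied: assembly uses only hand tools; the reportable unit count is 59, meeting the 58 threshold. But: (h) is triggered — a current Schedule F Approval is held. Exception (d) does not apply.
Exception (e) is satisfied on its face — a current Tier 1 Waiver is held; the reference index is 330, meeting the 299 threshold. Applying paragraphs (i)–(p): (i) would limit (e) — a home-based business operates on the lot — but (j) sets (i) aside: (j) applies — the baseline figure is 559, less than the 721 limit. (k) applies (aggregate throughput is 5,480 units, less than the 6,600 units limit), but is overridden by (l): (l) is engaged — the lot is in a historic district. (m) would limit (l) — the coverage ratio is 30%, under the 44% limit — but (n) sets (m) aside: (n) is triggered — a current Tier 1 Exemption Letter is held. (o) is triggered (a current General Declaration is held), but is itself disapplied by (p): (p) operates against (o): the compliance score is 89 points, less than the 96 points limit. (e) remains available.

No — exception (e) applies; Chen does not need a building permit.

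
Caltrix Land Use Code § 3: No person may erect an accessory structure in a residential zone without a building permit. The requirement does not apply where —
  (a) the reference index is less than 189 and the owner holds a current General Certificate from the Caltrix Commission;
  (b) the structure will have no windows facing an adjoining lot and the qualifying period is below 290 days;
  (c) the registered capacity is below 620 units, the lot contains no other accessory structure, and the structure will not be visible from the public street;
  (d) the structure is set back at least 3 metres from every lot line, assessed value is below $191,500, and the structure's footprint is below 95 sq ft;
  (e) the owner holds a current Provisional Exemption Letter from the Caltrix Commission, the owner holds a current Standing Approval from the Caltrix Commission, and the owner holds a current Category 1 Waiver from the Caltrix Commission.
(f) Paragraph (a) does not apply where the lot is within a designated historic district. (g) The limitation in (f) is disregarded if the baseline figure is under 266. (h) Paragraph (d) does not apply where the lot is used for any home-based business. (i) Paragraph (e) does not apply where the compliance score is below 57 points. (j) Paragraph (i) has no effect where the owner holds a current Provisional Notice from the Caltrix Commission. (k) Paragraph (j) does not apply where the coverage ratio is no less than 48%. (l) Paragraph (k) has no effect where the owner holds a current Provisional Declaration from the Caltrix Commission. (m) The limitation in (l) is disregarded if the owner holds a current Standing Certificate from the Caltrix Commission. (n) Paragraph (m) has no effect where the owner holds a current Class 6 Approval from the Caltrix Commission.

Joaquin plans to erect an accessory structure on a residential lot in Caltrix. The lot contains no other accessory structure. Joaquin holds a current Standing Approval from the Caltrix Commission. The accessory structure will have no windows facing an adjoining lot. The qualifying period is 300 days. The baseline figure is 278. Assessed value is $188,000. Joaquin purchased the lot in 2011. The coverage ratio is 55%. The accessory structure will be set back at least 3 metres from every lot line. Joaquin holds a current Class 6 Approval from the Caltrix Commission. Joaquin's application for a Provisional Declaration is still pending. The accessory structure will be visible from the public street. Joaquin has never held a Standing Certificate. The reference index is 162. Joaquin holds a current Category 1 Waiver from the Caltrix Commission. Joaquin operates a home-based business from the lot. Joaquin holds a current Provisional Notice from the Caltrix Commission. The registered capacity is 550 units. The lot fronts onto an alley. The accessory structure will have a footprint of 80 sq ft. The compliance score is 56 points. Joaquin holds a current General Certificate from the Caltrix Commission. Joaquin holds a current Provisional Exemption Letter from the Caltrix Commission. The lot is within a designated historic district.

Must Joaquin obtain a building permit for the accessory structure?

Exception (a)'s conditions are all satisfied: the reference index is 162, less than the 189 limit; a current General Certificate is held. However, paragraphs (f)–(g) must be considered: (f) is engaged — the lot is in a historic district. (g) is not triggered (the baseline figure is 278, not under 266), so (f) stands. (a) is therefore removed.
Exception (b) does not apply: the qualifying period is 300 days, not below 290 days.
Exception (c) requires that the structure will not be visible from the public street; but the structure will be visible from the street, so (c) is unavailable.
Exception (d) is satisfied on its face — the setback is at least 3 m on every side; assessed value is $188,000, below the $191,500 limit; the structure's footprint is 80 sq ft, below the 95 sq ft limit. Turning to paragraph (h): (h) operates — a home-based business operates on the lot. Exception (d) does not apply.
Exception (e): a current Provisional Exemption Letter is held; a current Standing Approval is held; a current Category 1 Waiver is held — every condition holds. However, paragraphs (i)–(n) must be considered: (i) operates against (e): the compliance score is 56 points, below the 57 points limit. (j) is engaged (a current Provisional Notice is held), but is displaced by (k): (k) operates — the coverage ratio is 55%, meeting the 48% threshold. (l) does not operate here (no current Provisional Declaration is held), so (k) stands. (e) is therefore removed.
No exception displaces § 3.

Yes — Joaquin must obtain a building permit.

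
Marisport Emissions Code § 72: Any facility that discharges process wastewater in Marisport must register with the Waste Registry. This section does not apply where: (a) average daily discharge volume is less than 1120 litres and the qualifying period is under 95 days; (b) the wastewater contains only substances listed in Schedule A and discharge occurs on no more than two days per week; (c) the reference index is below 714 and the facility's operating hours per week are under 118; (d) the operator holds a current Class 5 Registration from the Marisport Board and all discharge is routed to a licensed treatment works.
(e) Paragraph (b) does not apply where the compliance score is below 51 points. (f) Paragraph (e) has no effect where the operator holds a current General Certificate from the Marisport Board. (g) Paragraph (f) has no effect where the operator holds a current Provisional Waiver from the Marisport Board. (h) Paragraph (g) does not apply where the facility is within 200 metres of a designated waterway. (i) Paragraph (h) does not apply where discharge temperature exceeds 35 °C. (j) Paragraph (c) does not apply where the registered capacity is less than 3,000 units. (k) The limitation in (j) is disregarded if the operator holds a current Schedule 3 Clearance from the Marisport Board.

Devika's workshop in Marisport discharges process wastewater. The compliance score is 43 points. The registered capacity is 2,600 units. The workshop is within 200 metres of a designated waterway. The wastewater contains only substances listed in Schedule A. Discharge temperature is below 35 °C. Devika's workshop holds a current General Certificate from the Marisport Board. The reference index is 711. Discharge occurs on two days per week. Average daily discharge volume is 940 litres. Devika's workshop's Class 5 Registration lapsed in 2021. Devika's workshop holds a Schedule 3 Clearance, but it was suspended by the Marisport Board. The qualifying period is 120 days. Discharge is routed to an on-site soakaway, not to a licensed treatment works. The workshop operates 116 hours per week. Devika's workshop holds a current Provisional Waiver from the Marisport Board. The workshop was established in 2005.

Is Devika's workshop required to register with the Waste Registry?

No — exception (b) applies; Devika's workshop is not required to register with the Waste Registry.

Exception (a) requires that the qualifying period is under 95 days; but the qualifying period is 120 days, not under 95 days, so (a) is unavailable.
Exception (b): the wastewater is Schedule-A-only; discharge occurs on no more than two days per week — every condition holds. Considering the limiting provisions: (e) applies (the compliance score is 43 points, below the 51 points limit), but is set aside by (f): (f) is engaged — a current General Certificate is held. (g) is engaged (a current Provisional Waiver is held), but yields to (h): (h) operates against (g): the workshop is within 200 m of a designated waterway. (i) is inapplicable (discharge temperature is below 35 °C), so (h) stands. (b) remains available.
All of (c)'s requirements are met (the reference index is 711, below the 714 limit; the facility's operating hours per week are 116, under the 118 limit). But: (j) operates against (c): the registered capacity is 2,600 units, less than the 3,000 units limit. (k), which would lift (j), is not engaged — no current Schedule 3 Clearance is held. (c) is therefore removed.
Exception (d) does not apply: there is no Class 5 Registration in force.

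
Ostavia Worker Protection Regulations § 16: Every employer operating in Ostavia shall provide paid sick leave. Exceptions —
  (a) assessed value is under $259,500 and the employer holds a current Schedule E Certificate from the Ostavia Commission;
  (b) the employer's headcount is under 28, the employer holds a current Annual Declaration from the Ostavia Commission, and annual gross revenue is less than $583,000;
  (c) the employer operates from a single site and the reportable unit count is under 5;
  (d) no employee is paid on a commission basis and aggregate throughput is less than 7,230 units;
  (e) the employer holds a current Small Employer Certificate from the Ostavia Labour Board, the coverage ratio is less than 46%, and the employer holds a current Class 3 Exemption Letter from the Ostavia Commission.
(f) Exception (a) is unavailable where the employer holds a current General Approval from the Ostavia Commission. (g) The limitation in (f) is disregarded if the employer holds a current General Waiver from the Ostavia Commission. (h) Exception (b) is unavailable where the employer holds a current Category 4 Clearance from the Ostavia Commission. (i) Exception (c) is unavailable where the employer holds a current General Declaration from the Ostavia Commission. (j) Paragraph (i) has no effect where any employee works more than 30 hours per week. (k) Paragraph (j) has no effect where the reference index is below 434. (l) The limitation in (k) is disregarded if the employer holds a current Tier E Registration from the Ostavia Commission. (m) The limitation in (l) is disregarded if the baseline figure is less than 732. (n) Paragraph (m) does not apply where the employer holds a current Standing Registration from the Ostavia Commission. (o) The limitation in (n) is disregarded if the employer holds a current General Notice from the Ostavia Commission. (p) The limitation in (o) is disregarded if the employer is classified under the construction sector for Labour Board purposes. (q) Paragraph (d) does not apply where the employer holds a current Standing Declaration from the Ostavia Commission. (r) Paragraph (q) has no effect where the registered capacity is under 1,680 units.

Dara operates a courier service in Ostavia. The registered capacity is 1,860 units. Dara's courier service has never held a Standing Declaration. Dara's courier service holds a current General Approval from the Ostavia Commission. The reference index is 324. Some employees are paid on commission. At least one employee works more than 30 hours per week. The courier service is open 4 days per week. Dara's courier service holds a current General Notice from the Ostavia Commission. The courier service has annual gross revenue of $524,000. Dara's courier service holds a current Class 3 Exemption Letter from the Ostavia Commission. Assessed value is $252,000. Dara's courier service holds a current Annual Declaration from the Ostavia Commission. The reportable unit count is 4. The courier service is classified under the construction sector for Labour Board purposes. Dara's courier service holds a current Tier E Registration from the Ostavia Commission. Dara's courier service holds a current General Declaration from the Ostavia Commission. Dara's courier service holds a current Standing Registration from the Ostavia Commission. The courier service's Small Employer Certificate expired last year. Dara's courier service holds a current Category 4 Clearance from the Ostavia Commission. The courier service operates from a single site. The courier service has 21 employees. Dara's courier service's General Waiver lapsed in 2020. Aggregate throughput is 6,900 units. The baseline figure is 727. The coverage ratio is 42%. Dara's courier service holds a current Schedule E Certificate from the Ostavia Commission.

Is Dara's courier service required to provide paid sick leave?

All of (a)'s requirements are met (assessed value is $252,000, under the $259,500 limit; a current Schedule E Certificate is held). Turning to paragraphs (f)–(g): (f) operates against (a): a current General Approval is held. (g) is not triggered (the General Waiver is not current), so (f) stands. (a) is therefore removed.
All of (b)'s requirements are met (the employer's headcount is 21, under the 28 limit; a current Annual Declaration is held; annual gross revenue is $524,000, less than the $583,000 limit). But applying paragraph (h): (h) operates — a current Category 4 Clearance is held. Exception (b) does not apply.
Exception (c) is satisfied on its face — the employer operates from a single site; the reportable unit count is 4, under the 5 limit. As to paragraphs (i)–(p): (i) applies (a current General Declaration is held), but is itself disapplied by (j): (j) operates against (i): at least one employee exceeds 30 hours/week. (k) would limit (j) — the reference index is 324, below the 434 limit — but (l) sets (k) aside: (l) operates against (k): a current Tier E Registration is held. (m) operates (the baseline figure is 727, less than the 732 limit), but is overridden by (n): (n) applies — a current Standing Registration is held. (o) would limit (n) — a current General Notice is held — but (p) sets (o) aside: (p) operates against (o): the courier service is classified under the construction sector. So (c) applies.
Exception (d) requires that no employee is paid on a commission basis; but some employees are paid on commission, so (d) is unavailable.
Exception (e) requires that the employer holds a current Small Employer Certificate from the Ostavia Labour Board; but the Small Employer Certificate has expired, so (e) is unavailable.

No — exception (c) applies; Dara's courier service is not required to provide paid sick leave.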